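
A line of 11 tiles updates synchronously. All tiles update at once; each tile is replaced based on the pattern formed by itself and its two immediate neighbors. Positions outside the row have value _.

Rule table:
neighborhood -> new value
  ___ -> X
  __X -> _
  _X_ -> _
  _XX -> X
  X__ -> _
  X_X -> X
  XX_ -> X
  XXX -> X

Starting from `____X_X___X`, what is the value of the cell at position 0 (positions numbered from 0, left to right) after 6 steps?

X

XXX__X__X__
XXX_______X
XXX_XXXXX__
XXXXXXXXX_X
XXXXXXXXXX_
XXXXXXXXXX_
position 0 holds X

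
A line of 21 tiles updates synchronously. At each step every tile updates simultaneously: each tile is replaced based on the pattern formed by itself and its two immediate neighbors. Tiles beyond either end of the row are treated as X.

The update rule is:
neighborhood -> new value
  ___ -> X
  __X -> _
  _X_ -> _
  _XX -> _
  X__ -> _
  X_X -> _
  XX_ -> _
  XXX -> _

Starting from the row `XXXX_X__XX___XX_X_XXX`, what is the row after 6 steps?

step 1: ___________X_________
step 2: _XXXXXXXXX___XXXXXXX_
step 3: ___________X_________  (repeats step 1; period 2)
step 6: _XXXXXXXXX___XXXXXXX_

_XXXXXXXXX___XXXXXXX_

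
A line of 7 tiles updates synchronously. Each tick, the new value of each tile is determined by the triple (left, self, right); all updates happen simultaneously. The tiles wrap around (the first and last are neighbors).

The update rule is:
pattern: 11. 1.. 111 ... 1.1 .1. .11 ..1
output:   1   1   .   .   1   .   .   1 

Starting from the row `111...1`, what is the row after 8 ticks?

1.11.1.

..11.1.
.1.11.1
1.1.11.
.1.1.11
1.1.1.1
11.1.1.
.11.1.1
1.11.1.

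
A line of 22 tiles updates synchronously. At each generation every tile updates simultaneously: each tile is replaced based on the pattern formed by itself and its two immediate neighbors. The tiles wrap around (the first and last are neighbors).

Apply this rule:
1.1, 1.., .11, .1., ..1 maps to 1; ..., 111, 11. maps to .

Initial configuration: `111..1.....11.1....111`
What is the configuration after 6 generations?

...1111...11.111..11..
..11...1.11.11..111.1.
.11.1.1111.11.111..111
11.1111...11.11..111..
1.11...1.11.11.111..11
.11.1.1111.11.11..111.

.11.1.1111.11.11..111.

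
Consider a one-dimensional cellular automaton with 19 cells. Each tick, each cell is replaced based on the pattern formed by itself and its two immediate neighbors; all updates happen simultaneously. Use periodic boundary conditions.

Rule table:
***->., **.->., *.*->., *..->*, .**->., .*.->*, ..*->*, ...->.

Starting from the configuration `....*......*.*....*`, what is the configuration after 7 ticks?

tick 1: *..***....**.**..**
tick 2: .**...*..*.....**..
tick 3: *..*.******...*..*.
tick 4: ****.......*.*****.
tick 5: ....*.....**.......
tick 6: ...***...*..*......
tick 7: ..*...*.******.....

..*...*.******.....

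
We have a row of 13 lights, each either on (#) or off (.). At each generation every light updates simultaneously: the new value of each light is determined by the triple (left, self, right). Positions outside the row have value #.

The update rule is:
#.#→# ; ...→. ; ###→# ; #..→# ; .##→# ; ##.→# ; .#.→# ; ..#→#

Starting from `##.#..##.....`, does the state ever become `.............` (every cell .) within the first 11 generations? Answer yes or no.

no

#########...#
##########.##
#############
#############  (fixed point — unchanged through generation 11)
generation 11 is #############, still not uniform .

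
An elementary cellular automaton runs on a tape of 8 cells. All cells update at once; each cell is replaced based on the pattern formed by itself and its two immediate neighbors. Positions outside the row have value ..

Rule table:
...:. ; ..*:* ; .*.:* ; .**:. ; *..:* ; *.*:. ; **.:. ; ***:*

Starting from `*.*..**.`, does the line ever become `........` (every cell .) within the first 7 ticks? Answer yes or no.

*.***..*
*..*.***
****..*.
.**.****
*....**.
**..*..*
..******
tick 7 is ..******, still not uniform .

no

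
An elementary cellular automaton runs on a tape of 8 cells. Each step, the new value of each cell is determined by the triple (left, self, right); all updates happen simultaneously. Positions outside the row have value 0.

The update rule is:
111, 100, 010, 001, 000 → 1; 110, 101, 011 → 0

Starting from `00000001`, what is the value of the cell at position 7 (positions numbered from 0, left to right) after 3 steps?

1

step 1: 11111111
step 2: 01111110
step 3: 10111101
position 7 holds 1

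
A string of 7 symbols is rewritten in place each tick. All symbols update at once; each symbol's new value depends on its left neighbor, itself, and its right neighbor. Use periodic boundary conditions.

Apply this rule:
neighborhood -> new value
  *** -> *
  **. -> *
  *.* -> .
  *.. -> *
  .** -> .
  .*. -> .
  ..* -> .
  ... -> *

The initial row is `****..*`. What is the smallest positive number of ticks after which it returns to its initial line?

7

*****..
.*****.
..*****
*..****
**..***
***..**
****..*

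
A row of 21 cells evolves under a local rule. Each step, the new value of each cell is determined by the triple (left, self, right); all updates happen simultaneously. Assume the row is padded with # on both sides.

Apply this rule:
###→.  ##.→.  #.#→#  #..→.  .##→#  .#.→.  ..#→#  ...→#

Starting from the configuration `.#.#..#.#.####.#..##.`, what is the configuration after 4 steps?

#.#..#.#.##...#..##.#
.#..#.#.##..##..##.##
#..#.#.##..##..##.##.
..#.#.##..##..##.##.#

..#.#.##..##..##.##.#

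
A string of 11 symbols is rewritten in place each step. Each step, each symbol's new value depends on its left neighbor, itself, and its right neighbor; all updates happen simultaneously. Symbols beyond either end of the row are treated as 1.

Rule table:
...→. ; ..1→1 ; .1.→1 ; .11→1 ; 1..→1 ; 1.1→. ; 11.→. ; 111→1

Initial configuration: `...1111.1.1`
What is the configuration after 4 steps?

step 1: 1.1111..1.1
step 2: ..111.111.1
step 3: 1111..11..1
step 4: 111.111.111

111.111.111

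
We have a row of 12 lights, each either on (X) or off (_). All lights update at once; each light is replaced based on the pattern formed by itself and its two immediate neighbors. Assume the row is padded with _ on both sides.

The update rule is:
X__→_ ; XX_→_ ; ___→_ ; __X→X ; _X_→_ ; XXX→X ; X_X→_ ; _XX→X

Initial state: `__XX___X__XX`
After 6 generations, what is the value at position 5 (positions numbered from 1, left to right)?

_XX___X__XX_
XX___X__XX__
X___X__XX___
___X__XX____
__X__XX_____
_X__XX______
position 5 holds X

X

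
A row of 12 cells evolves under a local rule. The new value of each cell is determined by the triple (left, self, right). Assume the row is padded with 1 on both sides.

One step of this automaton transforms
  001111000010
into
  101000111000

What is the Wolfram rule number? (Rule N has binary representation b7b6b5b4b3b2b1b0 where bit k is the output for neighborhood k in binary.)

25

position 3: 111 → 0  (bit 7 = 0)
position 5: 110 → 0  (bit 6 = 0)
position 11: 101 → 0  (bit 5 = 0)
position 0: 100 → 1  (bit 4 = 1)
position 2: 011 → 1  (bit 3 = 1)
position 10: 010 → 0  (bit 2 = 0)
position 1: 001 → 0  (bit 1 = 0)
position 7: 000 → 1  (bit 0 = 1)
bits b7..b0 = 00011001 = 25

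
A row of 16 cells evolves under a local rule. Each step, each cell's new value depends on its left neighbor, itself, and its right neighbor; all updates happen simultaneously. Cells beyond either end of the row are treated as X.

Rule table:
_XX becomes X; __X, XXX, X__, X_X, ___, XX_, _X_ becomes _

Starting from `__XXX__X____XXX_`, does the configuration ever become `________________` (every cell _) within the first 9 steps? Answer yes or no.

step 1: __X_________X___
step 2: ________________
all cells are _ at step 2

yes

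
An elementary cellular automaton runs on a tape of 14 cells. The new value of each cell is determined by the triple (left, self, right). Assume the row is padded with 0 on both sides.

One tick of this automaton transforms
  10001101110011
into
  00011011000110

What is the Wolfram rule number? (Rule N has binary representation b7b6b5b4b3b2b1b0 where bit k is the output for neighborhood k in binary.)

42

position 8: 111 → 0  (bit 7 = 0)
position 5: 110 → 0  (bit 6 = 0)
position 6: 101 → 1  (bit 5 = 1)
position 1: 100 → 0  (bit 4 = 0)
position 4: 011 → 1  (bit 3 = 1)
position 0: 010 → 0  (bit 2 = 0)
position 3: 001 → 1  (bit 1 = 1)
position 2: 000 → 0  (bit 0 = 0)
bits b7..b0 = 00101010 = 42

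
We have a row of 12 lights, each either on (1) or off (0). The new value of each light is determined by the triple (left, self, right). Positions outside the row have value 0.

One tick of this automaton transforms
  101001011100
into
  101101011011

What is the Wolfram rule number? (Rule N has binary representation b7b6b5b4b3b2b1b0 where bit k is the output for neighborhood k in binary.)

157

position 8: 111 → 1  (bit 7 = 1)
position 9: 110 → 0  (bit 6 = 0)
position 1: 101 → 0  (bit 5 = 0)
position 3: 100 → 1  (bit 4 = 1)
position 7: 011 → 1  (bit 3 = 1)
position 0: 010 → 1  (bit 2 = 1)
position 4: 001 → 0  (bit 1 = 0)
position 11: 000 → 1  (bit 0 = 1)
bits b7..b0 = 10011101 = 157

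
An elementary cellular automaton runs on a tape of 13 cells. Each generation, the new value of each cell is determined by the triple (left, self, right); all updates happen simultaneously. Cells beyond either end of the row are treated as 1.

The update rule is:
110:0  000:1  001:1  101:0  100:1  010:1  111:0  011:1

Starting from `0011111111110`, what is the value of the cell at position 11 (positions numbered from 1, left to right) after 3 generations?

1110000000000
0001111111111
1111000000000
position 11 holds 0

0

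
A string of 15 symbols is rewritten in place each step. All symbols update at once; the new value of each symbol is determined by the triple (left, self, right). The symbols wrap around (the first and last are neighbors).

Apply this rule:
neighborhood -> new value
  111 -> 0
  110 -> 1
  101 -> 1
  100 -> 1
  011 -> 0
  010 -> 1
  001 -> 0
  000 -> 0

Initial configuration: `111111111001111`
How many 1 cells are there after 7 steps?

2

000000001100000
000000000110000
000000000011000
000000000001100
000000000000110
000000000000011
100000000000001
count of 1: 2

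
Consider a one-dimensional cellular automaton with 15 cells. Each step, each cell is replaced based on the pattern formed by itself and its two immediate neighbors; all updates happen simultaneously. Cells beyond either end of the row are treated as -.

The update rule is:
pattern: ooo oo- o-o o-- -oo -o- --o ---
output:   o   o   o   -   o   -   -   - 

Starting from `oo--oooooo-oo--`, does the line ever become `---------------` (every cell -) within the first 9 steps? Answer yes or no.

step 1: oo--ooooooooo--
step 2: oo--ooooooooo--  (fixed point — unchanged through step 9)
step 9 is oo--ooooooooo--, still not uniform -

no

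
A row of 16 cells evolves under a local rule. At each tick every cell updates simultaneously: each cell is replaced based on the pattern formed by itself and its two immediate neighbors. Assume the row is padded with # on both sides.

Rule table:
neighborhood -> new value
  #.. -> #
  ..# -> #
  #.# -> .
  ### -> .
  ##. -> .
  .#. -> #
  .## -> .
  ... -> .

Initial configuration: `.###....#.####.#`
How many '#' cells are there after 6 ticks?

4

....#..##.......
#..####..#.....#
.##....####...#.
...#..#....#.##.
#.######..##....
........##..#..#
count of #: 4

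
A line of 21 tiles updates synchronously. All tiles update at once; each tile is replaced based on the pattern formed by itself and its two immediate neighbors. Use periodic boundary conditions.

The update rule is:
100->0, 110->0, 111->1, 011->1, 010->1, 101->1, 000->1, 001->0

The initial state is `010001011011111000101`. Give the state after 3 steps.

011111011111001011111

110101110111110010111
101111101111100011111
011111011111001011111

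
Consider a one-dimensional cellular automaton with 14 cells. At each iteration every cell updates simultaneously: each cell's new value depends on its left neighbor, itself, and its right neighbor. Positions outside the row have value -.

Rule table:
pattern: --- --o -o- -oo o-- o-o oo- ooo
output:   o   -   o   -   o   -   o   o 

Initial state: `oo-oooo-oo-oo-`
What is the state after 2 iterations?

-oo--ooo-oo--o

-o--ooo--o--oo
-oo--ooo-oo--o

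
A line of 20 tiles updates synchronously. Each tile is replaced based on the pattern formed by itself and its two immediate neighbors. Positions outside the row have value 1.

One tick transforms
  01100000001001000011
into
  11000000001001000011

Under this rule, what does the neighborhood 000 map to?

0

At position 4 the neighborhood is 000; the next row has 0 there.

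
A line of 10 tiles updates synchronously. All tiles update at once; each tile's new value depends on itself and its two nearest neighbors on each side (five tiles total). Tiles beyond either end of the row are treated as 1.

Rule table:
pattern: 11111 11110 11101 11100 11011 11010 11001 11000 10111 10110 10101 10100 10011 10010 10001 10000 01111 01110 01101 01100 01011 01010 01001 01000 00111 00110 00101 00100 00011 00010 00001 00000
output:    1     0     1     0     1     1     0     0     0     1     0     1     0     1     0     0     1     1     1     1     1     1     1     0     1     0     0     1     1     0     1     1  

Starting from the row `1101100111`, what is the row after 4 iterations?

0111100111
1010000111
1110011111
1000011111

1000011111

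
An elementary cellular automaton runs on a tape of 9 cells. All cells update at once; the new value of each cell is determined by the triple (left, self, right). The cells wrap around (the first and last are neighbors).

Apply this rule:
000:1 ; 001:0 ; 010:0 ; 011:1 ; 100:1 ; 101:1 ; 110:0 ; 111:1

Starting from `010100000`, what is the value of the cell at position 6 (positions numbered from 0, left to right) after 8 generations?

0

001011111
100111110
010111101
101111010
011110101
111101010
111010101
110101011
position 6 holds 0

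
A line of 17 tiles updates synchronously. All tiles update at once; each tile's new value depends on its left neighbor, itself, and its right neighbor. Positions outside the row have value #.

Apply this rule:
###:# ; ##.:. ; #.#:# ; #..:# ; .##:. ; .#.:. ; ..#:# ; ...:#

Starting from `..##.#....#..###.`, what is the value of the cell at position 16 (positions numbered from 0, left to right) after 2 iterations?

.

##..#.####.##.#.#
#.##.#.##.#..#.#.
position 16 holds .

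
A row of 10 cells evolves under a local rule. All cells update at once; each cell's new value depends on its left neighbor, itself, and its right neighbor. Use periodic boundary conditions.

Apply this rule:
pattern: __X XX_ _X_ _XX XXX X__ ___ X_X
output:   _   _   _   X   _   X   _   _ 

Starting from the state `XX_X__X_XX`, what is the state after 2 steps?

_____X___X

____X___X_
_____X___X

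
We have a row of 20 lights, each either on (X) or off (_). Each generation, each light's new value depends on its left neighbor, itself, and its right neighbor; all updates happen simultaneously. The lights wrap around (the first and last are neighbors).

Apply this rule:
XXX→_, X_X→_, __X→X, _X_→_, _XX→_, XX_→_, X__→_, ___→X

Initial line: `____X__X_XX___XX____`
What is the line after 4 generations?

______X__XXXX___XX__

XXXX__X_____XX___XXX
_____X__XXXX___XX___
XXXXX__X_____XX___XX
______X__XXXX___XX__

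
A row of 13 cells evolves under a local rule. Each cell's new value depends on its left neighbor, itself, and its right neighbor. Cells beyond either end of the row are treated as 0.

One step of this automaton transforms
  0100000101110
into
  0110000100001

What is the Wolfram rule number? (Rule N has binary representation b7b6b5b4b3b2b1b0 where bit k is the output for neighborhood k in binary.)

20

position 10: 111 → 0  (bit 7 = 0)
position 11: 110 → 0  (bit 6 = 0)
position 8: 101 → 0  (bit 5 = 0)
position 2: 100 → 1  (bit 4 = 1)
position 9: 011 → 0  (bit 3 = 0)
position 1: 010 → 1  (bit 2 = 1)
position 0: 001 → 0  (bit 1 = 0)
position 3: 000 → 0  (bit 0 = 0)
bits b7..b0 = 00010100 = 20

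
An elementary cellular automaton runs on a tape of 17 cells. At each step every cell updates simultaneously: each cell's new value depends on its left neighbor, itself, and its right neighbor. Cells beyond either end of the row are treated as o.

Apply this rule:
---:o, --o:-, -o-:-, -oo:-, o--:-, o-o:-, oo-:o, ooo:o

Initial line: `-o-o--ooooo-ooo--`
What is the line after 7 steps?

step 1: -------oooo--oo--
step 2: -ooooo--ooo---o--
step 3: --oooo---oo-o----
step 4: ---ooo-o--o---oo-
step 5: -o--oo------o--o-
step 6: -----o-oooo------
step 7: -ooo----ooo-oooo-

-ooo----ooo-oooo-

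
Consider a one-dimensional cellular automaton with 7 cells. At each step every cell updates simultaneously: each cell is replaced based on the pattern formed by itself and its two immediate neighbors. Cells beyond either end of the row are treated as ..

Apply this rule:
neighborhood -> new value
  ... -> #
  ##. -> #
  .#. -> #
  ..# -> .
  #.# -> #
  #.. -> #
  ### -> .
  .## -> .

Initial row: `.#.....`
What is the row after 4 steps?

step 1: .######
step 2: ......#
step 3: #####.#
step 4: ....###

....###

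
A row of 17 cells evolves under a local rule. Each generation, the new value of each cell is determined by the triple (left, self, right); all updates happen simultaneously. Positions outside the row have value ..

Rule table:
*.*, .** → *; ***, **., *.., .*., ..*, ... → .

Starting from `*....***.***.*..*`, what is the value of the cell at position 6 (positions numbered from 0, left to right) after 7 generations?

.....*..**..*....
........*........
.................
.................  (fixed point — unchanged through generation 7)
position 6 holds .

.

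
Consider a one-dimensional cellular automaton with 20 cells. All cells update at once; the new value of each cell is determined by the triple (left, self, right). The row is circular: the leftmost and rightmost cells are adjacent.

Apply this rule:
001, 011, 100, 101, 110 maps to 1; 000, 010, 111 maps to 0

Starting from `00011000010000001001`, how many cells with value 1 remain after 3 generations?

10111100101000010110
01100111010100101111
11111101101011011001
count of 1: 14

14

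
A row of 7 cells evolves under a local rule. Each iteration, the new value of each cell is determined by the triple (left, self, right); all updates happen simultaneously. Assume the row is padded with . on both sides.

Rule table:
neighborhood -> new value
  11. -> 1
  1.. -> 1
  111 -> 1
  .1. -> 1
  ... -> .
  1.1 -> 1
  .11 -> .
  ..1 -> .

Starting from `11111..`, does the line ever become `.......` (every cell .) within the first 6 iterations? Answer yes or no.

iteration 1: .11111.
iteration 2: ..11111
iteration 3: ...1111
iteration 4: ....111
iteration 5: .....11
iteration 6: ......1
iteration 6 is ......1, still not uniform .

no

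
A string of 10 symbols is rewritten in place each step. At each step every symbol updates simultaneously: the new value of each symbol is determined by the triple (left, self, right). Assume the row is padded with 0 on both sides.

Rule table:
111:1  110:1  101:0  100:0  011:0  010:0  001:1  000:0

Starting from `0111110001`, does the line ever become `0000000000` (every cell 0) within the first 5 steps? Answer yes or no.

no

1011110010
0001110100
0010110000
0100010000
1000100000
step 5 is 1000100000, still not uniform 0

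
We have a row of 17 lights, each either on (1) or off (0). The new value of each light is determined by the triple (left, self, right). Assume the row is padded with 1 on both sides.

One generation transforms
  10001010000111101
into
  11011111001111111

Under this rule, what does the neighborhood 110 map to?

1

At position 0 the neighborhood is 110; the next row has 1 there.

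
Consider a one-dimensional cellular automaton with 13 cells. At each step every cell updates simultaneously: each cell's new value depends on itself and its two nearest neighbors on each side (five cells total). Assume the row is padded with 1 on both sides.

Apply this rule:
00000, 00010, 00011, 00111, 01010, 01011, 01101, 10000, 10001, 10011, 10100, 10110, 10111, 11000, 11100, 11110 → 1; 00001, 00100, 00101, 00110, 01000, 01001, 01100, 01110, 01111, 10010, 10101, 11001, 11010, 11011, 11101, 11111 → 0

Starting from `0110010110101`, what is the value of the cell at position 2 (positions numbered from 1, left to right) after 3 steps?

0

0100001110011
0101011010110
0010111001110
position 2 holds 0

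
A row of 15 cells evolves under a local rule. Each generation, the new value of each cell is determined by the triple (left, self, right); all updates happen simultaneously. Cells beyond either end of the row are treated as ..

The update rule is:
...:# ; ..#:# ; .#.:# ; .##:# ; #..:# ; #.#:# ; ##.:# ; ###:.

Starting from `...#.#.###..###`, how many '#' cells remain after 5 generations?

13

generation 1: ########.####.#
generation 2: #......###..###
generation 3: ########.####.#  (repeats generation 1; period 2)
generation 5: ########.####.#
count of #: 13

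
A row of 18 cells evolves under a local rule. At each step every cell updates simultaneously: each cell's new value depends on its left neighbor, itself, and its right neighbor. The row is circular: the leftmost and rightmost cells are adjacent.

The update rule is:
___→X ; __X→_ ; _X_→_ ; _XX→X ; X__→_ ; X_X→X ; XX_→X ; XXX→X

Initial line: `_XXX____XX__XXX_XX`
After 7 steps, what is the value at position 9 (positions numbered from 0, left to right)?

X

XXXX_XX_XX__XXXXXX
XXXXXXXXXX__XXXXXX
XXXXXXXXXX__XXXXXX  (fixed point — unchanged through step 7)
position 9 holds X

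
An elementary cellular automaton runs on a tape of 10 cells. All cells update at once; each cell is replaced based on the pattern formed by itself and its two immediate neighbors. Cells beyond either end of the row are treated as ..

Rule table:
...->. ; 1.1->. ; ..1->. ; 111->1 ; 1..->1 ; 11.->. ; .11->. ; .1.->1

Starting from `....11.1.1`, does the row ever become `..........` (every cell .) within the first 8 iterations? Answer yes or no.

no

.......1.1
.......1.1  (fixed point — unchanged through iteration 8)
iteration 8 is .......1.1, still not uniform .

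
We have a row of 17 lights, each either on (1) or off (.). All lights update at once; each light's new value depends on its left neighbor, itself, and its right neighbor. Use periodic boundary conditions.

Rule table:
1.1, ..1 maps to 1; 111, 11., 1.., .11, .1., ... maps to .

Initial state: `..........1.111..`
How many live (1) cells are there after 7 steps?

step 1: .........1.1.....
step 2: ........1.1......
step 3: .......1.1.......
step 4: ......1.1........
step 5: .....1.1.........
step 6: ....1.1..........
step 7: ...1.1...........
count of 1: 2

2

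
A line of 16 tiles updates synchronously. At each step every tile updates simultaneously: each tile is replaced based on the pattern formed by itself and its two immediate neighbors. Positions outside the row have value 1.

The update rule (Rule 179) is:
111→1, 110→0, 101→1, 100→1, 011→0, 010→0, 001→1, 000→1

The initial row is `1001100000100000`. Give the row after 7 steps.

0110010101010101

0110011111011111
1001101110101111
0110010101010111
1001101010101011
0110010101010101
1001101010101010
0110010101010101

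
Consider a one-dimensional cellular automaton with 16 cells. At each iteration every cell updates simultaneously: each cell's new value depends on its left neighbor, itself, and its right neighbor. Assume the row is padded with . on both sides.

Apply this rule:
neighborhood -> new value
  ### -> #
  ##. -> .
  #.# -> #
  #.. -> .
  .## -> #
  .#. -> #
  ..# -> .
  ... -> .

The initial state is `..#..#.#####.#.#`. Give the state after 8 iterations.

..#..####.......

..#..######.####
..#..#####.####.
..#..####.####..
..#..###.####...
..#..##.####....
..#..#.####.....
..#..#####......
..#..####.......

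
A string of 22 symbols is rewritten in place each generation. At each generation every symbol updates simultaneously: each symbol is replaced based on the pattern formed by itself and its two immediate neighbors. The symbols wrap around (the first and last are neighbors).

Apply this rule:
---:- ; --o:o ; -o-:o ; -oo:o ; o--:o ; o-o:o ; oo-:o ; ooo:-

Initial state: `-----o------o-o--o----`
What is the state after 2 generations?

---oo-oo--oo------oo--

generation 1: ----ooo----oooooooo---
generation 2: ---oo-oo--oo------oo--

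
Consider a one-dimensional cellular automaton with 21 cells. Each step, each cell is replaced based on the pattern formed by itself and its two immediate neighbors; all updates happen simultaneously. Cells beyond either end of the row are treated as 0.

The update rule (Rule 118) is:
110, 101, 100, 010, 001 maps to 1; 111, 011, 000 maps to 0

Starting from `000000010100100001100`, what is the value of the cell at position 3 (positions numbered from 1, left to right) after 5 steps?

1

000000111111110010110
000001000000011111011
000011100000100001101
000100110001110010111
001111011010011111001
position 3 holds 1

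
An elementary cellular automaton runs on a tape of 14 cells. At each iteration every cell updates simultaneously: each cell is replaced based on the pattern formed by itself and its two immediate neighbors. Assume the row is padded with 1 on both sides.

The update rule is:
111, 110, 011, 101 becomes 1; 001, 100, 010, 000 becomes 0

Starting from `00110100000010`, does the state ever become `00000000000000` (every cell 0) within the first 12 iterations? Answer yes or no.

no

00111000000001
00111000000001  (fixed point — unchanged through iteration 12)
iteration 12 is 00111000000001, still not uniform 0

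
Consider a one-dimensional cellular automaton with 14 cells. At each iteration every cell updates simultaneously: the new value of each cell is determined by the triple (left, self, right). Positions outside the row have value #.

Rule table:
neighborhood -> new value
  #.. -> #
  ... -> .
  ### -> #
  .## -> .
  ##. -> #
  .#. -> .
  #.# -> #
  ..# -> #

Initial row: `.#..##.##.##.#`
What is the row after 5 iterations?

iteration 1: #.##.##.##.##.
iteration 2: ##.##.##.##.##
iteration 3: ###.##.##.##.#
iteration 4: ####.##.##.##.
iteration 5: #####.##.##.##

#####.##.##.##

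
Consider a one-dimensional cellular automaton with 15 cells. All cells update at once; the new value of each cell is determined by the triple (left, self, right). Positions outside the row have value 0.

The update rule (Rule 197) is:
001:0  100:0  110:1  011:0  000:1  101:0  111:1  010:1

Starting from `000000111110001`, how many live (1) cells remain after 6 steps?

8

111110011110101
011110001110101
001110100110101
100110100010101
100010101010101
101010101010101
count of 1: 8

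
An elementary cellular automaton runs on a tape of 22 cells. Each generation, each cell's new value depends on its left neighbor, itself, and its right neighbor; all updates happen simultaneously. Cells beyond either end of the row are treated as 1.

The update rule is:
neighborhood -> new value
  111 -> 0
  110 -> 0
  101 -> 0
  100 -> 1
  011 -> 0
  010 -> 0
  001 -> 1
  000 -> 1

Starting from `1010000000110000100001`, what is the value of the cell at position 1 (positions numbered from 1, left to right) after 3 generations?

0

0001111111001111011110
1110000000110000000000
0001111111001111111111
position 1 holds 0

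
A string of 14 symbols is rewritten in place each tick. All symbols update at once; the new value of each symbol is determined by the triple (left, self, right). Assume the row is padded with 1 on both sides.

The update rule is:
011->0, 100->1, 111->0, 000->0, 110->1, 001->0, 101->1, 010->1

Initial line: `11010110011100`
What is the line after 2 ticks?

01111011000110
10001101100011

10001101100011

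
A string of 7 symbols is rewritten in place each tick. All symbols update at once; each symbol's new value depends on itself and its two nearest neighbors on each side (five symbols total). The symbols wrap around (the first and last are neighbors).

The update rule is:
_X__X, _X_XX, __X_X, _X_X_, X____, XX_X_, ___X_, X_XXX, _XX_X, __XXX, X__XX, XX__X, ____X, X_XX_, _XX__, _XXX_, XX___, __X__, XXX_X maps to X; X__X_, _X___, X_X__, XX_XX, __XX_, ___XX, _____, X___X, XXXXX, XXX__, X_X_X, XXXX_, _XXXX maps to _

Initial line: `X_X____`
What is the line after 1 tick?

XX__XXX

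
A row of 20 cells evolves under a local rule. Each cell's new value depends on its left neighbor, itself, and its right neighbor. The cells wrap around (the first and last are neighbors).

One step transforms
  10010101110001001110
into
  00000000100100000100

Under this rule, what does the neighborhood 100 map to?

At position 1 the neighborhood is 100; the next row has 0 there.

0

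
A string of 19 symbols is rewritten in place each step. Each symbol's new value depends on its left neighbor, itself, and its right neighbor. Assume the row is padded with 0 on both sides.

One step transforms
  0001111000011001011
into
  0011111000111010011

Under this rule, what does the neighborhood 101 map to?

0

At position 16 the neighborhood is 101; the next row has 0 there.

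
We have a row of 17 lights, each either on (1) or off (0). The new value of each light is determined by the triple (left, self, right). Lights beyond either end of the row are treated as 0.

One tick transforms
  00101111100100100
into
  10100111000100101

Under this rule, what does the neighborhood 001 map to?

0

At position 1 the neighborhood is 001; the next row has 0 there.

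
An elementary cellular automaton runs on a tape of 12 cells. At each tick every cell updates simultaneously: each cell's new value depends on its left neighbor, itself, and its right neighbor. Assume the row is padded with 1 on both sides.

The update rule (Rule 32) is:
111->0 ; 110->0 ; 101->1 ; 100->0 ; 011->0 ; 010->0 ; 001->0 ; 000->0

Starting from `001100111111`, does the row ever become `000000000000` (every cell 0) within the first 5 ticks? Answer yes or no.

000000000000
all cells are 0 at tick 1

yes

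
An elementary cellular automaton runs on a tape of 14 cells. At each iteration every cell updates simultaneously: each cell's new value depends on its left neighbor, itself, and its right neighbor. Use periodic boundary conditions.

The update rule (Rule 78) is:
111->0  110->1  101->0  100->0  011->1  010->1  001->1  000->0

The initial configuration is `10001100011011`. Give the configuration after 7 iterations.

10110101101010

iteration 1: 10011100111010
iteration 2: 10110101101010
iteration 3: 10110101101010  (fixed point — unchanged through iteration 7)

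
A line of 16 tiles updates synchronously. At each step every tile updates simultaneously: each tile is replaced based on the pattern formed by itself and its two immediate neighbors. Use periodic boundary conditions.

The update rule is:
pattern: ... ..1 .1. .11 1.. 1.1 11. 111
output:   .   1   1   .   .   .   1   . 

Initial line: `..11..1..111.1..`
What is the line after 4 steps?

step 1: .1.1.11.1..1.1..
step 2: 11.1..1.1.11.1..
step 3: .1.1.11.1..1.1.1
step 4: .1.1..1.1.11.1.1

.1.1..1.1.11.1.1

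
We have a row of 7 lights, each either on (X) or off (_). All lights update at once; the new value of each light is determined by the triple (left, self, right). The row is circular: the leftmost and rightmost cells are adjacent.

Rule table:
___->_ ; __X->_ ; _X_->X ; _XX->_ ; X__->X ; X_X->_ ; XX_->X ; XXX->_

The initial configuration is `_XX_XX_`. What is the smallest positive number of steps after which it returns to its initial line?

__X__XX
X_XX__X
X__XX__
XX__XX_
_XX__X_
__XX_XX
X__X__X
XX_XX__
_X__XX_
_XX__XX
__XX__X
X__XX_X
XX__X__
_XX_XX_

14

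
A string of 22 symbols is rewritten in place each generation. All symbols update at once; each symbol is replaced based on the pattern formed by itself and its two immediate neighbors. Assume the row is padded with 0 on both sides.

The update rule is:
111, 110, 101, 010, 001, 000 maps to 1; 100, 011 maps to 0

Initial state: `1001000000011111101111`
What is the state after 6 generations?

0110110110111111011111

generation 1: 1011011111101111110111
generation 2: 1101101111110111111011
generation 3: 0110110111111011111101
generation 4: 1011011011111101111111
generation 5: 1101101101111110111111
generation 6: 0110110110111111011111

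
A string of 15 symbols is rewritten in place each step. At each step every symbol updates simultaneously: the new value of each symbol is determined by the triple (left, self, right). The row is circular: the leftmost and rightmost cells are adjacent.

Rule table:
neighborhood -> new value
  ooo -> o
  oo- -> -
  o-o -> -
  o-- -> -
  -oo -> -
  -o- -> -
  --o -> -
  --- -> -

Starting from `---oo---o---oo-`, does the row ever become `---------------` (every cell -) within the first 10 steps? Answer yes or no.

yes

---------------
all cells are - at step 1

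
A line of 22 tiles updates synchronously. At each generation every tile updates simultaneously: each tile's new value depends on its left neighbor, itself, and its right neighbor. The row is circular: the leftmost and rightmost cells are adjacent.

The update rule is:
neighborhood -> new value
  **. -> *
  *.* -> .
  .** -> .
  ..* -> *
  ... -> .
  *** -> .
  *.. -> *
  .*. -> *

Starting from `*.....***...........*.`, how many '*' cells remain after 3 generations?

**...*..**.........**.
.**.****.**.......*.*.
*.*....*..**.....**.**
count of *: 9

9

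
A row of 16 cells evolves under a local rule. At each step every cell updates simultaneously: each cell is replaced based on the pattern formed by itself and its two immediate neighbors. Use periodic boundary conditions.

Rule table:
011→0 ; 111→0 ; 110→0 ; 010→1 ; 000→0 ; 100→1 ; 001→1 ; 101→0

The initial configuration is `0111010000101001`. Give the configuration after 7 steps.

0000011001101111
1000100110000000
1101111001000001
0000000111100010
0000001000010111
1000011100110000
1100100011001001

1100100011001001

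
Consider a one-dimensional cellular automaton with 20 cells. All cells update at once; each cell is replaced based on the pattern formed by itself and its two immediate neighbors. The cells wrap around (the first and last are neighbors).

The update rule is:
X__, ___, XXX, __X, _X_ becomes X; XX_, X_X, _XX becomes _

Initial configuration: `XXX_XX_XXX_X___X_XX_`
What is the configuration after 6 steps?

step 1: _X______X__XXXXX____
step 2: XXXXXXXXXXX_XXX_XXXX
step 3: XXXXXXXXXX___X___XXX
step 4: XXXXXXXXX_XXXXXXX_XX
step 5: XXXXXXXX___XXXXX___X
step 6: XXXXXXX_XXX_XXX_XXX_

XXXXXXX_XXX_XXX_XXX_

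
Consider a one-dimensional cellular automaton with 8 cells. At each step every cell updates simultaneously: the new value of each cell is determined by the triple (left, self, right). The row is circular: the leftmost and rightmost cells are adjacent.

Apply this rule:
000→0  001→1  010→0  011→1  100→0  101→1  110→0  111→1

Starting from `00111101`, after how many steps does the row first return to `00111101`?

01111010
11110100
11101001
11010011
10100111
01001111
10011110
00111101

8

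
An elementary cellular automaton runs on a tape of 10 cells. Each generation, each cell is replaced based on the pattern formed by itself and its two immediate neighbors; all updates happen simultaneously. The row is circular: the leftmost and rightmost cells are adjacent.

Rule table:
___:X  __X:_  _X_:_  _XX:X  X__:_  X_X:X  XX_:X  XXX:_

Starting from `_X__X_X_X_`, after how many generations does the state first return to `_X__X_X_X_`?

_____X_X__
XXXX__X__X
___X_____X
_X___XXX__
___X_X_X_X
_X__X_X_X_

6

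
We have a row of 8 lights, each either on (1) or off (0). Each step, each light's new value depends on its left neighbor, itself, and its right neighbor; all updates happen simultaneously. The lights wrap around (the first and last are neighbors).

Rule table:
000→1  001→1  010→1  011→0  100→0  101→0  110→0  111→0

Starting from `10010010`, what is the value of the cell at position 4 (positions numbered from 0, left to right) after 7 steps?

10110110
10000000
10111111
00000000
11111111
00000000  (repeats step 4; period 2)
step 7: 11111111
position 4 holds 1

1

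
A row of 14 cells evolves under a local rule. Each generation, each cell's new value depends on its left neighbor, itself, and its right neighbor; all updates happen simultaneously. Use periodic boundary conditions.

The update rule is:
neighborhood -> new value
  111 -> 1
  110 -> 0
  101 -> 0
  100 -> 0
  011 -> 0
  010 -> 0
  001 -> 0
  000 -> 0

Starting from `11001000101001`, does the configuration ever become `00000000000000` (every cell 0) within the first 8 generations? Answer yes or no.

10000000000000
00000000000000
all cells are 0 at generation 2

yes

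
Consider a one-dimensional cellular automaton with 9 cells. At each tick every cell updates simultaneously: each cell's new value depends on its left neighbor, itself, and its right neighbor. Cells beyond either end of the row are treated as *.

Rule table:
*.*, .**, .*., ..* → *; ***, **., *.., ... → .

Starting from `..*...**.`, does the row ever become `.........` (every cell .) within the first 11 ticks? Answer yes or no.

no

.**..**.*
**..**.**
...**.**.
..**.**.*
.**.**.**
**.**.**.
..**.**.*  (repeats tick 4; period 3)
tick 11: .**.**.**
tick 11 is .**.**.**, still not uniform .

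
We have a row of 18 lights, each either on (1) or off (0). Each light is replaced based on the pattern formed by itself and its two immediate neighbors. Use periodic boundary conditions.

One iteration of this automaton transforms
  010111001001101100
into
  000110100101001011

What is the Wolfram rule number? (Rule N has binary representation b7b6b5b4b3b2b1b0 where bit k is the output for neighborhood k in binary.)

position 4: 111 → 1  (bit 7 = 1)
position 5: 110 → 0  (bit 6 = 0)
position 2: 101 → 0  (bit 5 = 0)
position 6: 100 → 1  (bit 4 = 1)
position 3: 011 → 1  (bit 3 = 1)
position 1: 010 → 0  (bit 2 = 0)
position 0: 001 → 0  (bit 1 = 0)
position 17: 000 → 1  (bit 0 = 1)
bits b7..b0 = 10011001 = 153

153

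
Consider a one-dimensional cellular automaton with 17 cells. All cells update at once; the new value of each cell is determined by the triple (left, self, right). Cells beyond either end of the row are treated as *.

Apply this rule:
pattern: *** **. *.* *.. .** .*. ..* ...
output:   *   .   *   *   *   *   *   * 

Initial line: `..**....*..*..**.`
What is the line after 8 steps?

********.********

***.***********.*
**.***********.**
*.***********.***
.***********.****
***********.*****
**********.******
*********.*******
********.********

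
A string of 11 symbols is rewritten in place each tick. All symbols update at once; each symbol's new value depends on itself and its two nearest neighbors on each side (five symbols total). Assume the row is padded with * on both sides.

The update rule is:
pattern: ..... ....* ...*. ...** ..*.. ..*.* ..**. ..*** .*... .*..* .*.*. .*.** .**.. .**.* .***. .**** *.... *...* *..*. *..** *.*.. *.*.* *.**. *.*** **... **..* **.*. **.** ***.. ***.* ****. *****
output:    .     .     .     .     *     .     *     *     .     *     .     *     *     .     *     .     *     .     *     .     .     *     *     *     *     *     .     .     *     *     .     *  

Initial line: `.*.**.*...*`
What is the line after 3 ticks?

.*.*.***..*

.***......*
.*****....*
.*.*.***..*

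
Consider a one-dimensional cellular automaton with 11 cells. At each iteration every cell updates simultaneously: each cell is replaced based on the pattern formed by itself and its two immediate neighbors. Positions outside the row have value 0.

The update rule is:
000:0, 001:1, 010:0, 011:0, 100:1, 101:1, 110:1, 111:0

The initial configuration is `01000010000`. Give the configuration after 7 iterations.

10100101000
01011010100
10101101010
01010110101
10101011010
01010101101
10101010110

10101010110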